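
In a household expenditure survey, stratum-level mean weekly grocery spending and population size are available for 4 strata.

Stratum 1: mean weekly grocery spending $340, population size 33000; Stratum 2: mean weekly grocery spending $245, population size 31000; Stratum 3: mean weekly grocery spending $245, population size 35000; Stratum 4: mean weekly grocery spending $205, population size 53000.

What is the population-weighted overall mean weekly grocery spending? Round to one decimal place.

Σ Nₕ·x̄ₕ = 340×33000 + 245×31000 + 245×35000 + 205×53000
  = 11220000 + 7595000 + 8575000 + 10865000 = 38255000
Σ Nₕ = 33000 + 31000 + 35000 + 53000 = 152000
Overall mean = 38255000 / 152000 = 251.67763

251.7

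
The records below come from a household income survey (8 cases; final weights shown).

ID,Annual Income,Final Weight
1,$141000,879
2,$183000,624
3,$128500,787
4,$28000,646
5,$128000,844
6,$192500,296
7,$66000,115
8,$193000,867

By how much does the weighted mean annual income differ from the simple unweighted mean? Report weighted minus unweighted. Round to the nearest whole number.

5357

Unweighted sum = 1060000
Unweighted mean = 1060000 / 8 = 132500
Weighted sum = 141000×879 + 183000×624 + 128500×787 + 28000×646 + 128000×844 + 192500×296 + 66000×115 + 193000×867
  = 123939000 + 114192000 + 101129500 + 18088000 + 108032000 + 56980000 + 7590000 + 167331000 = 697281500
Sum of weights = 879 + 624 + 787 + 646 + 844 + 296 + 115 + 867 = 5058
Weighted mean = 697281500 / 5058 = 137857.16
Difference (weighted minus unweighted) = 5357.157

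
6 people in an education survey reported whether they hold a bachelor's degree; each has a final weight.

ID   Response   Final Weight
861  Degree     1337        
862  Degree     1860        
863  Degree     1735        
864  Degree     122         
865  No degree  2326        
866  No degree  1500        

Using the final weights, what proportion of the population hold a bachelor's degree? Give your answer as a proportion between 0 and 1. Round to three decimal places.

Sum of weights for 'Degree' = 1337 + 1860 + 1735 + 122 = 5054
Total weight = 8880
Weighted proportion = 5054 / 8880 = 0.56914414

0.569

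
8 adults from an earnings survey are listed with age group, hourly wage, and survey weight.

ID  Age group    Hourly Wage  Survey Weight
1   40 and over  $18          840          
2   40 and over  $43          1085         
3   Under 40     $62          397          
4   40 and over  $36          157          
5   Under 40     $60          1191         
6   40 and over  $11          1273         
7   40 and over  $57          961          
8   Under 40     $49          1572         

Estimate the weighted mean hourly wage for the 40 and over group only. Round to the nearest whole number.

32

40 and over rows: 1, 2, 4, 6, 7
Weighted sum = 136207
Sum of weights = 840 + 1085 + 157 + 1273 + 961 = 4316
Weighted mean = 136207 / 4316 = 31.558619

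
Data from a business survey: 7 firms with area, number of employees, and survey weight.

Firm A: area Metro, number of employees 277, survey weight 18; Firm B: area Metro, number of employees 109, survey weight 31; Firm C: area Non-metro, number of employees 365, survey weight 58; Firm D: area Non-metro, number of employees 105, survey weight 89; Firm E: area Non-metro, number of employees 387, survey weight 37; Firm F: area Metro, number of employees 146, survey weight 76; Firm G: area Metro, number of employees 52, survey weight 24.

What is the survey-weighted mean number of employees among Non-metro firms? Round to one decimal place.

243.7

Non-metro rows: C, D, E
Weighted sum = 365×58 + 105×89 + 387×37
  = 21170 + 9345 + 14319 = 44834
Sum of weights = 58 + 89 + 37 = 184
Weighted mean = 44834 / 184 = 243.66304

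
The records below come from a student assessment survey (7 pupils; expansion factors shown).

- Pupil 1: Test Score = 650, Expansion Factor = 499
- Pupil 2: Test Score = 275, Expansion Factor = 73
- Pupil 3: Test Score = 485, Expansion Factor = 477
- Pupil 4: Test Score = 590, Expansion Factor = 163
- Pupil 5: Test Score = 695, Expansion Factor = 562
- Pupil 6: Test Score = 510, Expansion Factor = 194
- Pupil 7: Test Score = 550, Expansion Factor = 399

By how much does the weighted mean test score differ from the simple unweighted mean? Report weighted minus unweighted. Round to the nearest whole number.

47

Unweighted sum = 3755
Unweighted mean = 3755 / 7 = 536.42857
Weighted sum = 1380920
Sum of weights = 499 + 73 + 477 + 163 + 562 + 194 + 399 = 2367
Weighted mean = 1380920 / 2367 = 583.40515
Difference (weighted minus unweighted) = 46.976583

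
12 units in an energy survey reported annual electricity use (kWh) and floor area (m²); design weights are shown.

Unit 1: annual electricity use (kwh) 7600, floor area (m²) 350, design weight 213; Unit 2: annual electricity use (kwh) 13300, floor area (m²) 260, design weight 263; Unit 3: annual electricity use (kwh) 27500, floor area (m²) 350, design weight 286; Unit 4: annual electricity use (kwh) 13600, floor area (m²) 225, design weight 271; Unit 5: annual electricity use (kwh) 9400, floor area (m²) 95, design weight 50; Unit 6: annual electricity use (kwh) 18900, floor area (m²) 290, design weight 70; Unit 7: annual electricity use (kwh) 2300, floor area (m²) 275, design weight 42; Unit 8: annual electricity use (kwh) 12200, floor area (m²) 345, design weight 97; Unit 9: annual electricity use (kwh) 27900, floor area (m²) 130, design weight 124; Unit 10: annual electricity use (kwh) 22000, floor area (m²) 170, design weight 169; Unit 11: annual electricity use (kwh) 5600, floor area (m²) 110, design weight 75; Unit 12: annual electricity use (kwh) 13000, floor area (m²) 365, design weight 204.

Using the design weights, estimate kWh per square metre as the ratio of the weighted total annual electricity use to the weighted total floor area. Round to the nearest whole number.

60

Σ wᵢ·y = 7600×213 + 13300×263 + 27500×286 + 13600×271 + 9400×50 + 18900×70 + 2300×42 + 12200×97 + 27900×124 + 22000×169 + 5600×75 + 13000×204
  = 1618800 + 3497900 + 7865000 + 3685600 + 470000 + 1323000 + 96600 + 1183400 + 3459600 + 3718000 + 420000 + 2652000 = 29989900
Σ wᵢ·x = 350×213 + 260×263 + 350×286 + 225×271 + 95×50 + 290×70 + 275×42 + 345×97 + 130×124 + 170×169 + 110×75 + 365×204
  = 74550 + 68380 + 100100 + 60975 + 4750 + 20300 + 11550 + 33465 + 16120 + 28730 + 8250 + 74460 = 501630
Ratio = 29989900 / 501630 = 59.784901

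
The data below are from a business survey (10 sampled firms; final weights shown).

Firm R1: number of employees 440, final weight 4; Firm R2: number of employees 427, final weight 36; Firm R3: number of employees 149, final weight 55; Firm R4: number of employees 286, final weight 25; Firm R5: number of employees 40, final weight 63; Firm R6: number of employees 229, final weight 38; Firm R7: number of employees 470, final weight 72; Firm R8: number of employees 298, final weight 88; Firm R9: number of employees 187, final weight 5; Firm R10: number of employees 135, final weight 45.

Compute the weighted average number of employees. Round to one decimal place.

Weighted sum = 440×4 + 427×36 + 149×55 + 286×25 + 40×63 + 229×38 + 470×72 + 298×88 + 187×5 + 135×45
  = 1760 + 15372 + 8195 + 7150 + 2520 + 8702 + 33840 + 26224 + 935 + 6075 = 110773
Sum of weights = 4 + 36 + 55 + 25 + 63 + 38 + 72 + 88 + 5 + 45 = 431
Weighted mean = 110773 / 431 = 257.01392

257.0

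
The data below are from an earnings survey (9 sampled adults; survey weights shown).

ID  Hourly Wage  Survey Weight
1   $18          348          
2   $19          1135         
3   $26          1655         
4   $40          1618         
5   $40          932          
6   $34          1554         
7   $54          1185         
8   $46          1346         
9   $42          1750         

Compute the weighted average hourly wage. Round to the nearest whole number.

37

Weighted sum = 18×348 + 19×1135 + 26×1655 + 40×1618 + 40×932 + 34×1554 + 54×1185 + 46×1346 + 42×1750
  = 6264 + 21565 + 43030 + 64720 + 37280 + 52836 + 63990 + 61916 + 73500 = 425101
Sum of weights = 348 + 1135 + 1655 + 1618 + 932 + 1554 + 1185 + 1346 + 1750 = 11523
Weighted mean = 425101 / 11523 = 36.891521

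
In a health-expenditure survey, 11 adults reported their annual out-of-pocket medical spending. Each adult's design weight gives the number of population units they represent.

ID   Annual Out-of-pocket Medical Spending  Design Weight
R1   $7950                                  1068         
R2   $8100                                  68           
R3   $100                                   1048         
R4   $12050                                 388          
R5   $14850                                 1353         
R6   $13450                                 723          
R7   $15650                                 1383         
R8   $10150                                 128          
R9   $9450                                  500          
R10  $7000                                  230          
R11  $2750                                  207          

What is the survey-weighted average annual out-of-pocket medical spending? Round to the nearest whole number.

Weighted sum = 7950×1068 + 8100×68 + 100×1048 + 12050×388 + 14850×1353 + 13450×723 + 15650×1383 + 10150×128 + 9450×500 + 7000×230 + 2750×207
  = 8490600 + 550800 + 104800 + 4675400 + 20092050 + 9724350 + 21643950 + 1299200 + 4725000 + 1610000 + 569250 = 73485400
Sum of weights = 1068 + 68 + 1048 + 388 + 1353 + 723 + 1383 + 128 + 500 + 230 + 207 = 7096
Weighted mean = 73485400 / 7096 = 10355.891

10356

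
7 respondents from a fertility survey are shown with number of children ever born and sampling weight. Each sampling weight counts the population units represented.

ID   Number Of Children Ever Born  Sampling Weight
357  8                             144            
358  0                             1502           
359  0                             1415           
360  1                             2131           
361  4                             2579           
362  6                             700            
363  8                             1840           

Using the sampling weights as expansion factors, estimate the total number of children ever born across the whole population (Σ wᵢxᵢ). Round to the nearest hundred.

Weighted total = 8×144 + 0×1502 + 0×1415 + 1×2131 + 4×2579 + 6×700 + 8×1840
  = 1152 + 0 + 0 + 2131 + 10316 + 4200 + 14720 = 32519

32500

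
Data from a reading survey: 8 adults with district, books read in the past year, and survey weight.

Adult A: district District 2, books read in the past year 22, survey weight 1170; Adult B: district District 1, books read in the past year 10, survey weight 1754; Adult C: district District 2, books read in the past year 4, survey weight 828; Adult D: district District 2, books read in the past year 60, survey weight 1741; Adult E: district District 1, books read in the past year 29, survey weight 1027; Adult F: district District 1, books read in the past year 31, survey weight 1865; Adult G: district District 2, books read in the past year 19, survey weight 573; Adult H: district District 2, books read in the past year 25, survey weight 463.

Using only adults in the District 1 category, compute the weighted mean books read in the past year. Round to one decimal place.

22.6

District 1 rows: B, E, F
Weighted sum = 10×1754 + 29×1027 + 31×1865
  = 17540 + 29783 + 57815 = 105138
Sum of weights = 1754 + 1027 + 1865 = 4646
Weighted mean = 105138 / 4646 = 22.629789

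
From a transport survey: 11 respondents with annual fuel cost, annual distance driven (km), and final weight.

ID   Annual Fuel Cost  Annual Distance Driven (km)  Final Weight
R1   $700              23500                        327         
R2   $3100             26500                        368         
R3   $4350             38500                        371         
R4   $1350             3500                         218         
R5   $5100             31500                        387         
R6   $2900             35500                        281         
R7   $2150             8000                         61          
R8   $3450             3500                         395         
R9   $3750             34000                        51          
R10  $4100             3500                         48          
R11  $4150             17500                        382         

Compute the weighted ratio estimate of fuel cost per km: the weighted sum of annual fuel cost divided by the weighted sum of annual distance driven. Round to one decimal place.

0.1

Σ wᵢ·y = 700×327 + 3100×368 + 4350×371 + 1350×218 + 5100×387 + 2900×281 + 2150×61 + 3450×395 + 3750×51 + 4100×48 + 4150×382
  = 9533700
Σ wᵢ·x = 23500×327 + 26500×368 + 38500×371 + 3500×218 + 31500×387 + 35500×281 + 8000×61 + 3500×395 + 34000×51 + 3500×48 + 17500×382
  = 7684500 + 9752000 + 14283500 + 763000 + 12190500 + 9975500 + 488000 + 1382500 + 1734000 + 168000 + 6685000 = 65106500
Ratio = 9533700 / 65106500 = 0.14643238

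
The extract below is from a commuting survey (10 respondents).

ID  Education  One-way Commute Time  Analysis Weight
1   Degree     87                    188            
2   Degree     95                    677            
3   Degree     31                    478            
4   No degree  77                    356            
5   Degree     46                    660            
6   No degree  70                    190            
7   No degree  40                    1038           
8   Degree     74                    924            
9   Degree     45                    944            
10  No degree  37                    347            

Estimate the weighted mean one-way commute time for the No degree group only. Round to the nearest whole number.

49

No degree rows: 4, 6, 7, 10
Weighted sum = 77×356 + 70×190 + 40×1038 + 37×347
  = 27412 + 13300 + 41520 + 12839 = 95071
Sum of weights = 356 + 190 + 1038 + 347 = 1931
Weighted mean = 95071 / 1931 = 49.234076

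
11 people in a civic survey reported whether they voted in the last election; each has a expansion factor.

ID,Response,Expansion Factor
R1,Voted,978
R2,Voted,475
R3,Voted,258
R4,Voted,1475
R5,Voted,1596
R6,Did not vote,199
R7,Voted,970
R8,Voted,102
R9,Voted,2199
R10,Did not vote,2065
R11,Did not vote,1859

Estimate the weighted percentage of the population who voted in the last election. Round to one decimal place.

Sum of weights for 'Voted' = 978 + 475 + 258 + 1475 + 1596 + 970 + 102 + 2199 = 8053
Total weight = 978 + 475 + 258 + 1475 + 1596 + 199 + 970 + 102 + 2199 + 2065 + 1859 = 12176
Weighted proportion = 8053 / 12176 = 0.66138305 → 66.138305%

66.1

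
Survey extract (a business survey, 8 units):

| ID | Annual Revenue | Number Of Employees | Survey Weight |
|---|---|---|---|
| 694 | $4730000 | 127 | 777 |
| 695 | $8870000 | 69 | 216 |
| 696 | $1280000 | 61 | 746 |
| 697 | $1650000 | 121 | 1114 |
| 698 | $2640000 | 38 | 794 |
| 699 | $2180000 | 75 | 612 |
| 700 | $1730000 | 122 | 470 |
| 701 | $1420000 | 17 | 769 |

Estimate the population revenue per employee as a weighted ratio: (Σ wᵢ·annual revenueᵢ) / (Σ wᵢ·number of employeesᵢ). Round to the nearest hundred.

Σ wᵢ·y = 4730000×777 + 8870000×216 + 1280000×746 + 1650000×1114 + 2640000×794 + 2180000×612 + 1730000×470 + 1420000×769
  = 13719510000
Σ wᵢ·x = 127×777 + 69×216 + 61×746 + 121×1114 + 38×794 + 75×612 + 122×470 + 17×769
  = 98679 + 14904 + 45506 + 134794 + 30172 + 45900 + 57340 + 13073 = 440368
Ratio = 13719510000 / 440368 = 31154.648

31200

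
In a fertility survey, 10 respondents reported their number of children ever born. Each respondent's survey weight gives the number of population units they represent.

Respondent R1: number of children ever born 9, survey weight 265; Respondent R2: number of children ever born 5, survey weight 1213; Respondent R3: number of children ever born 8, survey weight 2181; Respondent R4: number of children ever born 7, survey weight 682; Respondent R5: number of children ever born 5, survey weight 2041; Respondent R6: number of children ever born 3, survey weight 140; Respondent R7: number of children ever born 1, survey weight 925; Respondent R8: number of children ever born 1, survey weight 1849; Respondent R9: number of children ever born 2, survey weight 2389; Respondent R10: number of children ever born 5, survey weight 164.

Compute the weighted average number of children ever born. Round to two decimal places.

Weighted sum = 49669
Sum of weights = 265 + 1213 + 2181 + 682 + 2041 + 140 + 925 + 1849 + 2389 + 164 = 11849
Weighted mean = 49669 / 11849 = 4.1918305

4.19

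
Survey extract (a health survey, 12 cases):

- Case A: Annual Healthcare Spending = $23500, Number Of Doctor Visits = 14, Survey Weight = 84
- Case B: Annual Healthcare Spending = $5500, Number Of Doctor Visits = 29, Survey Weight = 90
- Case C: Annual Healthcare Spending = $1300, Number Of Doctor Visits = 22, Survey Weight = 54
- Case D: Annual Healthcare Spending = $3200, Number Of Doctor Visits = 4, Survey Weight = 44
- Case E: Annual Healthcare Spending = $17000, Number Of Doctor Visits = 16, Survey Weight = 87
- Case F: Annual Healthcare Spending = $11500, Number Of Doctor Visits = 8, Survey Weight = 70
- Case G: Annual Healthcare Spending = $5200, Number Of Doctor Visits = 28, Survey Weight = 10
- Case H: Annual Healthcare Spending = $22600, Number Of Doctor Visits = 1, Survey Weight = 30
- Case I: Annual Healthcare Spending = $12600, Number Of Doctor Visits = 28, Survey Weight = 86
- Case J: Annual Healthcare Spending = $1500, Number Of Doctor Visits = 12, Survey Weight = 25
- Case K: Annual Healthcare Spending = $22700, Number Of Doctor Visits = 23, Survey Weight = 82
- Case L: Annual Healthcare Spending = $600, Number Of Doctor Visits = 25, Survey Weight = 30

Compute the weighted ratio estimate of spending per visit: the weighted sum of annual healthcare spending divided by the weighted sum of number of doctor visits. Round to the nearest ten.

680

Σ wᵢ·y = 8694500
Σ wᵢ·x = 14×84 + 29×90 + 22×54 + 4×44 + 16×87 + 8×70 + 28×10 + 1×30 + 28×86 + 12×25 + 23×82 + 25×30
  = 1176 + 2610 + 1188 + 176 + 1392 + 560 + 280 + 30 + 2408 + 300 + 1886 + 750 = 12756
Ratio = 8694500 / 12756 = 681.60082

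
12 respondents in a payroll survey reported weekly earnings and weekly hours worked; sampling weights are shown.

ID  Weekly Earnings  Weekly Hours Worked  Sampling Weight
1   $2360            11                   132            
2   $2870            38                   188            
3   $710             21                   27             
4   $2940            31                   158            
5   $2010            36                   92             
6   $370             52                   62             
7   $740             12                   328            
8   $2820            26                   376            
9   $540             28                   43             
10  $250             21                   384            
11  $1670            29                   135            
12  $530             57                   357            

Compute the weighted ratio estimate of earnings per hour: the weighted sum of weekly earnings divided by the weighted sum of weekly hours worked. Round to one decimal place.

49.8

Σ wᵢ·y = 2360×132 + 2870×188 + 710×27 + 2940×158 + 2010×92 + 370×62 + 740×328 + 2820×376 + 540×43 + 250×384 + 1670×135 + 530×357
  = 3379550
Σ wᵢ·x = 11×132 + 38×188 + 21×27 + 31×158 + 36×92 + 52×62 + 12×328 + 26×376 + 28×43 + 21×384 + 29×135 + 57×357
  = 67841
Ratio = 3379550 / 67841 = 49.815746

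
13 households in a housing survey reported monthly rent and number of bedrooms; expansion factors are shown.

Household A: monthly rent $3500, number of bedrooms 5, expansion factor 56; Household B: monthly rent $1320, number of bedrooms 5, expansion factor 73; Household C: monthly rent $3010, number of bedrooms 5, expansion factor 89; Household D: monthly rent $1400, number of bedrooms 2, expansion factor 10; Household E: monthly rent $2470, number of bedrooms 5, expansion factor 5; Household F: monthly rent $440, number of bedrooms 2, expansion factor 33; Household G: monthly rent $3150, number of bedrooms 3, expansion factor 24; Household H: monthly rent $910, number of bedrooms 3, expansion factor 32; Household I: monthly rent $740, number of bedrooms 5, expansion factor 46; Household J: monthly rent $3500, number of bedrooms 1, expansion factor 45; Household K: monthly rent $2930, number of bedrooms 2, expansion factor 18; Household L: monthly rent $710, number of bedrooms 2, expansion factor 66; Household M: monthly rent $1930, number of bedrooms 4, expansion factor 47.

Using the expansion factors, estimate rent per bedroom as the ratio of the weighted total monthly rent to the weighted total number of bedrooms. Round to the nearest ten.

540

Σ wᵢ·y = 1087690
Σ wᵢ·x = 2000
Ratio = 1087690 / 2000 = 543.845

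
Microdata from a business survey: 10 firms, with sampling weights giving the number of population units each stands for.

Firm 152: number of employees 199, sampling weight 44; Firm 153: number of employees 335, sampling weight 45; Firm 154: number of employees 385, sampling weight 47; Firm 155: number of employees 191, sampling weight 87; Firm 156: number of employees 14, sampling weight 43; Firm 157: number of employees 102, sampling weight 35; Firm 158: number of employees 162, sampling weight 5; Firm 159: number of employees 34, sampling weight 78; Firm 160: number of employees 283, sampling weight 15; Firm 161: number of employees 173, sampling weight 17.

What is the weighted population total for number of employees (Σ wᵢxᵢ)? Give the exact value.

73363

Weighted total = 199×44 + 335×45 + 385×47 + 191×87 + 14×43 + 102×35 + 162×5 + 34×78 + 283×15 + 173×17
  = 8756 + 15075 + 18095 + 16617 + 602 + 3570 + 810 + 2652 + 4245 + 2941 = 73363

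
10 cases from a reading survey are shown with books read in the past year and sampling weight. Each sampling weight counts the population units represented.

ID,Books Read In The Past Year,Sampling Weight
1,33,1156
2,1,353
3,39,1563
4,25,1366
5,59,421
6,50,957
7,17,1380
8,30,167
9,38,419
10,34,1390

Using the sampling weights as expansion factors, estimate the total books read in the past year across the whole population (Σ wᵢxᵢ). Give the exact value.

Weighted total = 33×1156 + 1×353 + 39×1563 + 25×1366 + 59×421 + 50×957 + 17×1380 + 30×167 + 38×419 + 34×1390
  = 297949

297949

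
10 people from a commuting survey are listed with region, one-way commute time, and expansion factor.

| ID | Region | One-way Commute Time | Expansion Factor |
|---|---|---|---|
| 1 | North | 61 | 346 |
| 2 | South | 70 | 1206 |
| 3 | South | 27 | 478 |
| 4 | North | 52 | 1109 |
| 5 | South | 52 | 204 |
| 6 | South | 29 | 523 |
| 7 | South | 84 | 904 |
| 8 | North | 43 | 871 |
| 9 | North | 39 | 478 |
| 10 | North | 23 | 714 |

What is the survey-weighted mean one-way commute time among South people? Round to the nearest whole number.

South rows: 2, 3, 5, 6, 7
Weighted sum = 70×1206 + 27×478 + 52×204 + 29×523 + 84×904
  = 84420 + 12906 + 10608 + 15167 + 75936 = 199037
Sum of weights = 1206 + 478 + 204 + 523 + 904 = 3315
Weighted mean = 199037 / 3315 = 60.041327

60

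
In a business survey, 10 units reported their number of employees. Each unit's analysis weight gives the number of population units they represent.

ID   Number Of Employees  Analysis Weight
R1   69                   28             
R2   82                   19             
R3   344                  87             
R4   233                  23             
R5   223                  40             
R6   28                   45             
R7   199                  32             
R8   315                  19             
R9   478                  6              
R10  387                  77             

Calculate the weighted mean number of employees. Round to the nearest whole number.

250

Weighted sum = 69×28 + 82×19 + 344×87 + 233×23 + 223×40 + 28×45 + 199×32 + 315×19 + 478×6 + 387×77
  = 1932 + 1558 + 29928 + 5359 + 8920 + 1260 + 6368 + 5985 + 2868 + 29799 = 93977
Sum of weights = 28 + 19 + 87 + 23 + 40 + 45 + 32 + 19 + 6 + 77 = 376
Weighted mean = 93977 / 376 = 249.93883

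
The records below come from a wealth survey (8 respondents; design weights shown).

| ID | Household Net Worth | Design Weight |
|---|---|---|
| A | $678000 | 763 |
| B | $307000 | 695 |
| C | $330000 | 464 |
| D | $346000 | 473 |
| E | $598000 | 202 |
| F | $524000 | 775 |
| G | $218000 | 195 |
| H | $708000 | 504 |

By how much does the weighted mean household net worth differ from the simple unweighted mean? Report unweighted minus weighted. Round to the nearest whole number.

Unweighted sum = 678000 + 307000 + 330000 + 346000 + 598000 + 524000 + 218000 + 708000 = 3709000
Unweighted mean = 3709000 / 8 = 463625
Weighted sum = 678000×763 + 307000×695 + 330000×464 + 346000×473 + 598000×202 + 524000×775 + 218000×195 + 708000×504
  = 517314000 + 213365000 + 153120000 + 163658000 + 120796000 + 406100000 + 42510000 + 356832000 = 1973695000
Sum of weights = 4071
Weighted mean = 1973695000 / 4071 = 484818.23
Difference (unweighted minus weighted) = -21193.226

-21193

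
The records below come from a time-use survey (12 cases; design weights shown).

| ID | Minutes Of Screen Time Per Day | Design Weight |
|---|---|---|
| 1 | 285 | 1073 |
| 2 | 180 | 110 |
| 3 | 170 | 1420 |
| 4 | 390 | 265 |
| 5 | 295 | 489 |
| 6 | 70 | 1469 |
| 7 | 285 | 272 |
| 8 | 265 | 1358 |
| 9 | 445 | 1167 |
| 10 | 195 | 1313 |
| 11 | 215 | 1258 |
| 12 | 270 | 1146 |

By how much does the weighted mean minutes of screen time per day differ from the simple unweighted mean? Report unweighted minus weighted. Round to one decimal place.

16.4

Unweighted sum = 285 + 180 + 170 + 390 + 295 + 70 + 285 + 265 + 445 + 195 + 215 + 270 = 3065
Unweighted mean = 3065 / 12 = 255.41667
Weighted sum = 285×1073 + 180×110 + 170×1420 + 390×265 + 295×489 + 70×1469 + 285×272 + 265×1358 + 445×1167 + 195×1313 + 215×1258 + 270×1146
  = 305805 + 19800 + 241400 + 103350 + 144255 + 102830 + 77520 + 359870 + 519315 + 256035 + 270470 + 309420 = 2710070
Sum of weights = 11340
Weighted mean = 2710070 / 11340 = 238.98325
Difference (unweighted minus weighted) = 16.433422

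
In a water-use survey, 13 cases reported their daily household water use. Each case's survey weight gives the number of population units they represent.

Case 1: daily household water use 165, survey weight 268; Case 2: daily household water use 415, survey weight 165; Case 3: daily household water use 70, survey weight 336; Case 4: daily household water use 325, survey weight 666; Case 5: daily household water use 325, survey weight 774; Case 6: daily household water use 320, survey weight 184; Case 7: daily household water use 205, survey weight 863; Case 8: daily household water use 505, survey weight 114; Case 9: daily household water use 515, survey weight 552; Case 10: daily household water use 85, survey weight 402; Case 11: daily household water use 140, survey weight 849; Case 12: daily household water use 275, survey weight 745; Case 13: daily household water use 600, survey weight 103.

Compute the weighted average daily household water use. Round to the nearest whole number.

266

Weighted sum = 1601565
Sum of weights = 6021
Weighted mean = 1601565 / 6021 = 265.99651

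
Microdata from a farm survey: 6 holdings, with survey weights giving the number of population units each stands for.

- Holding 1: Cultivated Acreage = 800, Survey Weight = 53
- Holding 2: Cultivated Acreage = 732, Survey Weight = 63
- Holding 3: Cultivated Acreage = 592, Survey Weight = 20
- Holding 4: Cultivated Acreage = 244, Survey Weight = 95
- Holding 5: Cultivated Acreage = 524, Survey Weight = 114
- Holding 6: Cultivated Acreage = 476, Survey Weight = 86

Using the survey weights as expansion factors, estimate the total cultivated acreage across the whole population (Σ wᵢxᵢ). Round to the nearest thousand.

Weighted total = 800×53 + 732×63 + 592×20 + 244×95 + 524×114 + 476×86
  = 42400 + 46116 + 11840 + 23180 + 59736 + 40936 = 224208

224000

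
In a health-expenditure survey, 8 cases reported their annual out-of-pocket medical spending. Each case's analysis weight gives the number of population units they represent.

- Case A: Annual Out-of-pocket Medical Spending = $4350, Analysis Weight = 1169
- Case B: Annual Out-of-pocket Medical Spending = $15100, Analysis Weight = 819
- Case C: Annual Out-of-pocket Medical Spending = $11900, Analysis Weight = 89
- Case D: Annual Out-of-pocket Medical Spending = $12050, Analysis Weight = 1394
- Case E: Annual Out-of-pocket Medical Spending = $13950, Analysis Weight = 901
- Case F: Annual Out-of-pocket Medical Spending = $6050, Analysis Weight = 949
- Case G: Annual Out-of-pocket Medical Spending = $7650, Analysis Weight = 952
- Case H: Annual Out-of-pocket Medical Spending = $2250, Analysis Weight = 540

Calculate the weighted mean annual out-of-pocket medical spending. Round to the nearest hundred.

9100

Weighted sum = 4350×1169 + 15100×819 + 11900×89 + 12050×1394 + 13950×901 + 6050×949 + 7650×952 + 2250×540
  = 62117050
Sum of weights = 6813
Weighted mean = 62117050 / 6813 = 9117.4299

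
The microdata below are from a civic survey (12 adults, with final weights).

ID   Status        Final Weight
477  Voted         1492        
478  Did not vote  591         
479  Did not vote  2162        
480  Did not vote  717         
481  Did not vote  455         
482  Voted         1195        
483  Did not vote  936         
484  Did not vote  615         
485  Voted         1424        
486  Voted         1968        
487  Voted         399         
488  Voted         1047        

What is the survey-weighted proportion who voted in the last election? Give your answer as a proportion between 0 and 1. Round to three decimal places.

0.579

Sum of weights for 'Voted' = 1492 + 1195 + 1424 + 1968 + 399 + 1047 = 7525
Total weight = 1492 + 591 + 2162 + 717 + 455 + 1195 + 936 + 615 + 1424 + 1968 + 399 + 1047 = 13001
Weighted proportion = 7525 / 13001 = 0.57880163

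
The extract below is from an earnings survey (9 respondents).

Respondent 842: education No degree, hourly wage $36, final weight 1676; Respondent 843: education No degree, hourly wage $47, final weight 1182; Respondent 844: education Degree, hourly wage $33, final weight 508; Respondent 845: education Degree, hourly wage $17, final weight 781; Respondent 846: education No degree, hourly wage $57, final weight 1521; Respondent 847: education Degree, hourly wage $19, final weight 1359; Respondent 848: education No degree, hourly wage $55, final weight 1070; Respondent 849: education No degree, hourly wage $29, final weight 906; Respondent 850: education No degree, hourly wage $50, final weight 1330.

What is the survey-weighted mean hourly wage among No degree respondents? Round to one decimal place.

46.1

No degree rows: 842, 843, 846, 848, 849, 850
Weighted sum = 36×1676 + 47×1182 + 57×1521 + 55×1070 + 29×906 + 50×1330
  = 60336 + 55554 + 86697 + 58850 + 26274 + 66500 = 354211
Sum of weights = 1676 + 1182 + 1521 + 1070 + 906 + 1330 = 7685
Weighted mean = 354211 / 7685 = 46.091217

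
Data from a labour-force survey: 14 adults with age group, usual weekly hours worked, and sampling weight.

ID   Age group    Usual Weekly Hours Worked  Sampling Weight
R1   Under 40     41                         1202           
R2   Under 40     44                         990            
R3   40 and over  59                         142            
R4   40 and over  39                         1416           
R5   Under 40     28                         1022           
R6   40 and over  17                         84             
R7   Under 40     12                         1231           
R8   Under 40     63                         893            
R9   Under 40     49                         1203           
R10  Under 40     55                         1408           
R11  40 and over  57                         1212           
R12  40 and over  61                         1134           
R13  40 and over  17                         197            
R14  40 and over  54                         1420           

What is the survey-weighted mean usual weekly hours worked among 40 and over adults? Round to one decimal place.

40 and over rows: R3, R4, R6, R11, R12, R13, R14
Weighted sum = 59×142 + 39×1416 + 17×84 + 57×1212 + 61×1134 + 17×197 + 54×1420
  = 8378 + 55224 + 1428 + 69084 + 69174 + 3349 + 76680 = 283317
Sum of weights = 142 + 1416 + 84 + 1212 + 1134 + 197 + 1420 = 5605
Weighted mean = 283317 / 5605 = 50.54719

50.5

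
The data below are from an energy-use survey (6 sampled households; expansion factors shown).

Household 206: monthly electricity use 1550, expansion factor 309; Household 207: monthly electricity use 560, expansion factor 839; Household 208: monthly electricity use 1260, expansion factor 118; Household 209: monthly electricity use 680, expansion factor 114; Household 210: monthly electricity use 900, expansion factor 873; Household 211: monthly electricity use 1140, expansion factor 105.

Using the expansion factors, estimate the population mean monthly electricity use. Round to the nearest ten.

Weighted sum = 1550×309 + 560×839 + 1260×118 + 680×114 + 900×873 + 1140×105
  = 478950 + 469840 + 148680 + 77520 + 785700 + 119700 = 2080390
Sum of weights = 2358
Weighted mean = 2080390 / 2358 = 882.26887

880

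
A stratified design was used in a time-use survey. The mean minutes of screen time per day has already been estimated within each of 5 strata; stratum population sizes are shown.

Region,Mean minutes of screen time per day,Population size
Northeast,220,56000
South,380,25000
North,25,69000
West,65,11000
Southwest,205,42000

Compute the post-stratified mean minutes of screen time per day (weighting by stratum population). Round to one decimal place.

161.9

Σ Nₕ·x̄ₕ = 220×56000 + 380×25000 + 25×69000 + 65×11000 + 205×42000
  = 12320000 + 9500000 + 1725000 + 715000 + 8610000 = 32870000
Σ Nₕ = 56000 + 25000 + 69000 + 11000 + 42000 = 203000
Overall mean = 32870000 / 203000 = 161.92118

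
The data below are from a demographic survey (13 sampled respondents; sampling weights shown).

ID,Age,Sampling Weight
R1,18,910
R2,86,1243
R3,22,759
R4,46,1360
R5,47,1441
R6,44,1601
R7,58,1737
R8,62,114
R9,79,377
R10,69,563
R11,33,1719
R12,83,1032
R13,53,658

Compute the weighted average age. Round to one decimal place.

51.4

Weighted sum = 694408
Sum of weights = 13514
Weighted mean = 694408 / 13514 = 51.384342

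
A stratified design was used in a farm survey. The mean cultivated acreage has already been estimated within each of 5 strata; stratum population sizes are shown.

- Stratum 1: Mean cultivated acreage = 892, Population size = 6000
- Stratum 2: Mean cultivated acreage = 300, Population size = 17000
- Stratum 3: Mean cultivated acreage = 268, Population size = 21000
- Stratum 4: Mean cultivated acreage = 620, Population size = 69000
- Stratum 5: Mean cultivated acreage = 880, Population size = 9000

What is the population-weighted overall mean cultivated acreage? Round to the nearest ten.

Σ Nₕ·x̄ₕ = 892×6000 + 300×17000 + 268×21000 + 620×69000 + 880×9000
  = 66780000
Σ Nₕ = 6000 + 17000 + 21000 + 69000 + 9000 = 122000
Overall mean = 66780000 / 122000 = 547.37705

550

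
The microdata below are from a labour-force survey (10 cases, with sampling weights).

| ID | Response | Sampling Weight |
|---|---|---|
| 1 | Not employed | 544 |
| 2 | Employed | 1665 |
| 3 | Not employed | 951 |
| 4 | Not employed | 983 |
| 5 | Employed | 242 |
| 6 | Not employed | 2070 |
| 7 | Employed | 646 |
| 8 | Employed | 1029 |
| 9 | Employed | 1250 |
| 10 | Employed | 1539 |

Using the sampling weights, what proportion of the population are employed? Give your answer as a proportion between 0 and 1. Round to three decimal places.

0.583

Sum of weights for 'Employed' = 1665 + 242 + 646 + 1029 + 1250 + 1539 = 6371
Total weight = 544 + 1665 + 951 + 983 + 242 + 2070 + 646 + 1029 + 1250 + 1539 = 10919
Weighted proportion = 6371 / 10919 = 0.58347834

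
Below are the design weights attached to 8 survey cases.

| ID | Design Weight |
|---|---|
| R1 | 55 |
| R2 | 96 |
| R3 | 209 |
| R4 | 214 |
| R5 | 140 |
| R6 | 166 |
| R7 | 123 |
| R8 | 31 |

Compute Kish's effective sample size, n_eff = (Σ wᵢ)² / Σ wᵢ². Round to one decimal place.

6.5

Σ wᵢ = 1034
Σ wᵢ² = 3025 + 9216 + 43681 + 45796 + 19600 + 27556 + 15129 + 961 = 164964
n_eff = 1034² / 164964 = 1069156 / 164964 = 6.4811474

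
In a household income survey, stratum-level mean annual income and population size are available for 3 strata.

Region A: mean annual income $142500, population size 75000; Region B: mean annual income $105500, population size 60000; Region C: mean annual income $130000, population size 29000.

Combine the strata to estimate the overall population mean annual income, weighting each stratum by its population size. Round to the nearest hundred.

126800

Σ Nₕ·x̄ₕ = 142500×75000 + 105500×60000 + 130000×29000
  = 20787500000
Σ Nₕ = 75000 + 60000 + 29000 = 164000
Overall mean = 20787500000 / 164000 = 126753.05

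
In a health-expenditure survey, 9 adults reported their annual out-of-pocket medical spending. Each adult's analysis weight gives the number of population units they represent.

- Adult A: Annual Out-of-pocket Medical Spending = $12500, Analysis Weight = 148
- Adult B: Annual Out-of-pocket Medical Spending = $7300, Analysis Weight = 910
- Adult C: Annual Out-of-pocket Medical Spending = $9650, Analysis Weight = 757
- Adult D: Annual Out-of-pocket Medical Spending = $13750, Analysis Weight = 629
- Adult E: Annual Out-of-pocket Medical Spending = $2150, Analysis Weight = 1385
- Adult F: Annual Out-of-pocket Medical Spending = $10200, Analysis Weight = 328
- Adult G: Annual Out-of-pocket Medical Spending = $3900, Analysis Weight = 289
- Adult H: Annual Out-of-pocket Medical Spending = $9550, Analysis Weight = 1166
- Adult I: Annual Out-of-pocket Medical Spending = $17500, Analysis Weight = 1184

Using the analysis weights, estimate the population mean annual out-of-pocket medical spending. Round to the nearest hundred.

9400

Weighted sum = 12500×148 + 7300×910 + 9650×757 + 13750×629 + 2150×1385 + 10200×328 + 3900×289 + 9550×1166 + 17500×1184
  = 1850000 + 6643000 + 7305050 + 8648750 + 2977750 + 3345600 + 1127100 + 11135300 + 20720000 = 63752550
Sum of weights = 148 + 910 + 757 + 629 + 1385 + 328 + 289 + 1166 + 1184 = 6796
Weighted mean = 63752550 / 6796 = 9380.8932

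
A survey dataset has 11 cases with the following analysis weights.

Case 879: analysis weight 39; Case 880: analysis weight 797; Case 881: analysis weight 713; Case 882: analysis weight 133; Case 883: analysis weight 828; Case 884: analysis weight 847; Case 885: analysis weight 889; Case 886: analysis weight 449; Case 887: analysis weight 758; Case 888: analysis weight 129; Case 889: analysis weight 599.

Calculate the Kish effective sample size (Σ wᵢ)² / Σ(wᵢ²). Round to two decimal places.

Σ wᵢ = 39 + 797 + 713 + 133 + 828 + 847 + 889 + 449 + 758 + 129 + 599 = 6181
Σ wᵢ² = 4507709
n_eff = 6181² / 4507709 = 38204761 / 4507709 = 8.4754275

8.48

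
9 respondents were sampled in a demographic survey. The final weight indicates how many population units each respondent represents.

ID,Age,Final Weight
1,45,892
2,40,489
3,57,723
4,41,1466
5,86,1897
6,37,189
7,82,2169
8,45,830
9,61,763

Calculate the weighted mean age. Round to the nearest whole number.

Weighted sum = 592903
Sum of weights = 892 + 489 + 723 + 1466 + 1897 + 189 + 2169 + 830 + 763 = 9418
Weighted mean = 592903 / 9418 = 62.954237

63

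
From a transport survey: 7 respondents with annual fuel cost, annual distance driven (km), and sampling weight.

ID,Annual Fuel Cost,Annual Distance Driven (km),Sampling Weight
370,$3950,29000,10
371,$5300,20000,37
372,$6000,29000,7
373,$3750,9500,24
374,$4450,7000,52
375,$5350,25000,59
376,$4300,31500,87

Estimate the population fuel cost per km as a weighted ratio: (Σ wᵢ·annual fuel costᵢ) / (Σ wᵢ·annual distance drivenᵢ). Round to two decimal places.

Σ wᵢ·y = 3950×10 + 5300×37 + 6000×7 + 3750×24 + 4450×52 + 5350×59 + 4300×87
  = 39500 + 196100 + 42000 + 90000 + 231400 + 315650 + 374100 = 1288750
Σ wᵢ·x = 6040500
Ratio = 1288750 / 6040500 = 0.21335154

0.21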